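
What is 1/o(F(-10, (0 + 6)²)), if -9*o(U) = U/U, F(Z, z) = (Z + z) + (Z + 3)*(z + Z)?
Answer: -9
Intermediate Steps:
F(Z, z) = Z + z + (3 + Z)*(Z + z) (F(Z, z) = (Z + z) + (3 + Z)*(Z + z) = Z + z + (3 + Z)*(Z + z))
o(U) = -⅑ (o(U) = -U/(9*U) = -⅑*1 = -⅑)
1/o(F(-10, (0 + 6)²)) = 1/(-⅑) = -9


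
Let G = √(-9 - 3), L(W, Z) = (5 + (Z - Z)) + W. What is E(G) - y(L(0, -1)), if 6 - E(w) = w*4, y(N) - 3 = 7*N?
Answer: -32 - 8*I*√3 ≈ -32.0 - 13.856*I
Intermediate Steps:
L(W, Z) = 5 + W (L(W, Z) = (5 + 0) + W = 5 + W)
G = 2*I*√3 (G = √(-12) = 2*I*√3 ≈ 3.4641*I)
y(N) = 3 + 7*N
E(w) = 6 - 4*w (E(w) = 6 - w*4 = 6 - 4*w)
E(G) - y(L(0, -1)) = (6 - 8*I*√3) - (3 + 7*(5 + 0)) = (6 - 8*I*√3) - (3 + 7*5) = (6 - 8*I*√3) - (3 + 35) = (6 - 8*I*√3) - 1*38 = (6 - 8*I*√3) - 38 = -32 - 8*I*√3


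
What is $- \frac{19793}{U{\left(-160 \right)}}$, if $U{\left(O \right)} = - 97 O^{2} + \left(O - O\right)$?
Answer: $\frac{19793}{2483200} \approx 0.0079708$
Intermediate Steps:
$U{\left(O \right)} = - 97 O^{2}$ ($U{\left(O \right)} = - 97 O^{2} + 0 = - 97 O^{2}$)
$- \frac{19793}{U{\left(-160 \right)}} = - \frac{19793}{\left(-97\right) \left(-160\right)^{2}} = - \frac{19793}{\left(-97\right) 25600} = - \frac{19793}{-2483200} = \left(-19793\right) \left(- \frac{1}{2483200}\right) = \frac{19793}{2483200}$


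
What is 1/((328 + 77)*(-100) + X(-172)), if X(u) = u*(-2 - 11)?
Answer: -1/38264 ≈ -2.6134e-5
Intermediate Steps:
X(u) = -13*u (X(u) = u*(-13) = -13*u)
1/((328 + 77)*(-100) + X(-172)) = 1/((328 + 77)*(-100) - 13*(-172)) = 1/(405*(-100) + 2236) = 1/(-40500 + 2236) = 1/(-38264) = -1/38264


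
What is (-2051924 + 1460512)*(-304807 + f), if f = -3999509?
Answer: 2545624134192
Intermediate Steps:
(-2051924 + 1460512)*(-304807 + f) = (-2051924 + 1460512)*(-304807 - 3999509) = -591412*(-4304316) = 2545624134192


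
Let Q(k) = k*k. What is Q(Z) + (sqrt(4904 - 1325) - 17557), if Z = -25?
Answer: -16932 + sqrt(3579) ≈ -16872.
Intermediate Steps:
Q(k) = k**2
Q(Z) + (sqrt(4904 - 1325) - 17557) = (-25)**2 + (sqrt(4904 - 1325) - 17557) = 625 + (sqrt(3579) - 17557) = 625 + (-17557 + sqrt(3579)) = -16932 + sqrt(3579)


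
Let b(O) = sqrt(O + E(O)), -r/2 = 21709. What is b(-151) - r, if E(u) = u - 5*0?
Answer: 43418 + I*sqrt(302) ≈ 43418.0 + 17.378*I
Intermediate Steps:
r = -43418 (r = -2*21709 = -43418)
E(u) = u (E(u) = u + 0 = u)
b(O) = sqrt(2)*sqrt(O) (b(O) = sqrt(O + O) = sqrt(2*O) = sqrt(2)*sqrt(O))
b(-151) - r = sqrt(2)*sqrt(-151) - 1*(-43418) = sqrt(2)*(I*sqrt(151)) + 43418 = I*sqrt(302) + 43418 = 43418 + I*sqrt(302)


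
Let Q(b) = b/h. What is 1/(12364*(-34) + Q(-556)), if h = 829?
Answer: -829/348492260 ≈ -2.3788e-6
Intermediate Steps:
Q(b) = b/829
1/(12364*(-34) + Q(-556)) = 1/(12364*(-34) + (1/829)*(-556)) = 1/(-420376 - 556/829) = 1/(-348492260/829) = -829/348492260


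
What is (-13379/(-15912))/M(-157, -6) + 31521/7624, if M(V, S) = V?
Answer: 289129619/70022628 ≈ 4.1291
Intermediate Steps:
(-13379/(-15912))/M(-157, -6) + 31521/7624 = -13379/(-15912)/(-157) + 31521/7624 = -13379*(-1/15912)*(-1/157) + 31521*(1/7624) = (787/936)*(-1/157) + 31521/7624 = -787/146952 + 31521/7624 = 289129619/70022628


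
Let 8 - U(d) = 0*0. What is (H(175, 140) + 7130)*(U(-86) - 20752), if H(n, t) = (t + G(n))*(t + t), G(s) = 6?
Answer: -995919440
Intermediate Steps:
H(n, t) = 2*t*(6 + t) (H(n, t) = (t + 6)*(t + t) = (6 + t)*(2*t) = 2*t*(6 + t))
U(d) = 8 (U(d) = 8 - 0*0 = 8 - 1*0 = 8 + 0 = 8)
(H(175, 140) + 7130)*(U(-86) - 20752) = (2*140*(6 + 140) + 7130)*(8 - 20752) = (2*140*146 + 7130)*(-20744) = (40880 + 7130)*(-20744) = 48010*(-20744) = -995919440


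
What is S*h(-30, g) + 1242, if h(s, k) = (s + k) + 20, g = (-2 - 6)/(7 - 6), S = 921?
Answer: -15336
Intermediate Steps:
g = -8 (g = -8/1 = -8*1 = -8)
h(s, k) = 20 + k + s (h(s, k) = (k + s) + 20 = 20 + k + s)
S*h(-30, g) + 1242 = 921*(20 - 8 - 30) + 1242 = 921*(-18) + 1242 = -16578 + 1242 = -15336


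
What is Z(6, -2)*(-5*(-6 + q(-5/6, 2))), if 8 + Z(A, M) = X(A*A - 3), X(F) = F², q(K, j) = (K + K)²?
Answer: 156745/9 ≈ 17416.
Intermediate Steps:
q(K, j) = 4*K² (q(K, j) = (2*K)² = 4*K²)
Z(A, M) = -8 + (-3 + A²)² (Z(A, M) = -8 + (A*A - 3)² = -8 + (A² - 3)² = -8 + (-3 + A²)²)
Z(6, -2)*(-5*(-6 + q(-5/6, 2))) = (-8 + (-3 + 6²)²)*(-5*(-6 + 4*(-5/6)²)) = (-8 + (-3 + 36)²)*(-5*(-6 + 4*(-5*⅙)²)) = (-8 + 33²)*(-5*(-6 + 4*(-⅚)²)) = (-8 + 1089)*(-5*(-6 + 4*(25/36))) = 1081*(-5*(-6 + 25/9)) = 1081*(-5*(-29/9)) = 1081*(145/9) = 156745/9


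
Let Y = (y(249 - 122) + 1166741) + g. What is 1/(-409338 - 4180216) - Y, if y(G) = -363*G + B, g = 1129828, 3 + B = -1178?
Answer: -10323224147999/4589554 ≈ -2.2493e+6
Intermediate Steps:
B = -1181 (B = -3 - 1178 = -1181)
y(G) = -1181 - 363*G (y(G) = -363*G - 1181 = -1181 - 363*G)
Y = 2249287 (Y = ((-1181 - 363*(249 - 122)) + 1166741) + 1129828 = ((-1181 - 363*127) + 1166741) + 1129828 = ((-1181 - 46101) + 1166741) + 1129828 = (-47282 + 1166741) + 1129828 = 1119459 + 1129828 = 2249287)
1/(-409338 - 4180216) - Y = 1/(-409338 - 4180216) - 1*2249287 = 1/(-4589554) - 2249287 = -1/4589554 - 2249287 = -10323224147999/4589554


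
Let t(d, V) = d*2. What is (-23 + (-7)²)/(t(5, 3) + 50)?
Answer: 13/30 ≈ 0.43333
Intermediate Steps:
t(d, V) = 2*d
(-23 + (-7)²)/(t(5, 3) + 50) = (-23 + (-7)²)/(2*5 + 50) = (-23 + 49)/(10 + 50) = 26/60 = (1/60)*26 = 13/30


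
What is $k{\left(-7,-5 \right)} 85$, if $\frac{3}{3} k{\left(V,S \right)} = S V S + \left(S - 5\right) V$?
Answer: $-8925$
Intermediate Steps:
$k{\left(V,S \right)} = V S^{2} + V \left(-5 + S\right)$ ($k{\left(V,S \right)} = S V S + \left(S - 5\right) V = V S^{2} + \left(-5 + S\right) V = V S^{2} + V \left(-5 + S\right)$)
$k{\left(-7,-5 \right)} 85 = - 7 \left(-5 - 5 + \left(-5\right)^{2}\right) 85 = - 7 \left(-5 - 5 + 25\right) 85 = \left(-7\right) 15 \cdot 85 = \left(-105\right) 85 = -8925$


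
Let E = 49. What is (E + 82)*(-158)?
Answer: -20698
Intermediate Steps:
(E + 82)*(-158) = (49 + 82)*(-158) = 131*(-158) = -20698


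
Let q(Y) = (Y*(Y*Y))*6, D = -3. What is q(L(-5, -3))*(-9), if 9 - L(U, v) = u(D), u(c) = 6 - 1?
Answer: -3456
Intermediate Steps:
u(c) = 5
L(U, v) = 4 (L(U, v) = 9 - 1*5 = 9 - 5 = 4)
q(Y) = 6*Y³ (q(Y) = (Y*Y²)*6 = Y³*6 = 6*Y³)
q(L(-5, -3))*(-9) = (6*4³)*(-9) = (6*64)*(-9) = 384*(-9) = -3456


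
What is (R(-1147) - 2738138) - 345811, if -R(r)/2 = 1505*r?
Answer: 368521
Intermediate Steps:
R(r) = -3010*r
(R(-1147) - 2738138) - 345811 = (-3010*(-1147) - 2738138) - 345811 = (3452470 - 2738138) - 345811 = 714332 - 345811 = 368521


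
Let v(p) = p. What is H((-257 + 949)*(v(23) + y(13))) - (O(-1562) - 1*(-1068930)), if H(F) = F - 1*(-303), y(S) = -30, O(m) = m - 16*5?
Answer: -1071829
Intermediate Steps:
O(m) = -80 + m (O(m) = m - 80 = -80 + m)
H(F) = 303 + F (H(F) = F + 303 = 303 + F)
H((-257 + 949)*(v(23) + y(13))) - (O(-1562) - 1*(-1068930)) = (303 + (-257 + 949)*(23 - 30)) - ((-80 - 1562) - 1*(-1068930)) = (303 + 692*(-7)) - (-1642 + 1068930) = (303 - 4844) - 1*1067288 = -4541 - 1067288 = -1071829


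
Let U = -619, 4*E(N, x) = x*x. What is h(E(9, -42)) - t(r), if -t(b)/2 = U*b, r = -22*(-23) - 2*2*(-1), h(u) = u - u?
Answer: -631380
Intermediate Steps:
E(N, x) = x²/4 (E(N, x) = (x*x)/4 = x²/4)
h(u) = 0
r = 510 (r = 506 - 4*(-1) = 506 + 4 = 510)
t(b) = 1238*b (t(b) = -(-1238)*b = 1238*b)
h(E(9, -42)) - t(r) = 0 - 1238*510 = 0 - 1*631380 = 0 - 631380 = -631380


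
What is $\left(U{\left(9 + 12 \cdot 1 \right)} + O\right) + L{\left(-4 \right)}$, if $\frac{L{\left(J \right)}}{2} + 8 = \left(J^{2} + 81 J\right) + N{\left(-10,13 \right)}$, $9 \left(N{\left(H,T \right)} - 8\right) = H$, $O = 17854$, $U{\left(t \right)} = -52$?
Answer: $\frac{154654}{9} \approx 17184.0$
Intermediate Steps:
$N{\left(H,T \right)} = 8 + \frac{H}{9}$
$L{\left(J \right)} = - \frac{20}{9} + 2 J^{2} + 162 J$ ($L{\left(J \right)} = -16 + 2 \left(\left(J^{2} + 81 J\right) + \left(8 + \frac{1}{9} \left(-10\right)\right)\right) = -16 + 2 \left(\left(J^{2} + 81 J\right) + \left(8 - \frac{10}{9}\right)\right) = -16 + 2 \left(\left(J^{2} + 81 J\right) + \frac{62}{9}\right) = -16 + 2 \left(\frac{62}{9} + J^{2} + 81 J\right) = -16 + \left(\frac{124}{9} + 2 J^{2} + 162 J\right) = - \frac{20}{9} + 2 J^{2} + 162 J$)
$\left(U{\left(9 + 12 \cdot 1 \right)} + O\right) + L{\left(-4 \right)} = \left(-52 + 17854\right) + \left(- \frac{20}{9} + 2 \left(-4\right)^{2} + 162 \left(-4\right)\right) = 17802 - \frac{5564}{9} = \frac{154654}{9}$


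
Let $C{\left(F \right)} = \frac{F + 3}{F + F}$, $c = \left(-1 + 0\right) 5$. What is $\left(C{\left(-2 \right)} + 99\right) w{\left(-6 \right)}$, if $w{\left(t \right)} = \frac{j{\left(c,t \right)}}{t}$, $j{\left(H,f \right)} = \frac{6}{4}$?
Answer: $- \frac{395}{16} \approx -24.688$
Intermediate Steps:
$c = -5$ ($c = \left(-1\right) 5 = -5$)
$j{\left(H,f \right)} = \frac{3}{2}$ ($j{\left(H,f \right)} = 6 \cdot \frac{1}{4} = \frac{3}{2}$)
$w{\left(t \right)} = \frac{3}{2 t}$
$C{\left(F \right)} = \frac{3 + F}{2 F}$
$\left(C{\left(-2 \right)} + 99\right) w{\left(-6 \right)} = \left(\frac{3 - 2}{2 \left(-2\right)} + 99\right) \frac{3}{2 \left(-6\right)} = \left(\frac{1}{2} \left(- \frac{1}{2}\right) 1 + 99\right) \frac{3}{2} \left(- \frac{1}{6}\right) = \left(- \frac{1}{4} + 99\right) \left(- \frac{1}{4}\right) = \frac{395}{4} \left(- \frac{1}{4}\right) = - \frac{395}{16}$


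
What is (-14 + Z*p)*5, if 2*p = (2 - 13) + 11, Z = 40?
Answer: -70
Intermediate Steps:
p = 0 (p = ((2 - 13) + 11)/2 = (-11 + 11)/2 = (1/2)*0 = 0)
(-14 + Z*p)*5 = (-14 + 40*0)*5 = (-14 + 0)*5 = -14*5 = -70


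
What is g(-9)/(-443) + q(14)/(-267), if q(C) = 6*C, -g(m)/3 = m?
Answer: -14807/39427 ≈ -0.37556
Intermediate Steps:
g(m) = -3*m
g(-9)/(-443) + q(14)/(-267) = -3*(-9)/(-443) + (6*14)/(-267) = 27*(-1/443) + 84*(-1/267) = -27/443 - 28/89 = -14807/39427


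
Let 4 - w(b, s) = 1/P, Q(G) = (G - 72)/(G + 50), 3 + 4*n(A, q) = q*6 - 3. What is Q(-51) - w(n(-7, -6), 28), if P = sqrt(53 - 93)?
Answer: 119 - I*sqrt(10)/20 ≈ 119.0 - 0.15811*I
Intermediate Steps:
n(A, q) = -3/2 + 3*q/2 (n(A, q) = -3/4 + (q*6 - 3)/4 = -3/4 + (6*q - 3)/4 = -3/4 + (-3 + 6*q)/4 = -3/4 + (-3/4 + 3*q/2) = -3/2 + 3*q/2)
P = 2*I*sqrt(10) (P = sqrt(-40) = 2*I*sqrt(10) ≈ 6.3246*I)
Q(G) = (-72 + G)/(50 + G)
w(b, s) = 4 + I*sqrt(10)/20 (w(b, s) = 4 - 1/(2*I*sqrt(10)) = 4 - (-1)*I*sqrt(10)/20 = 4 + I*sqrt(10)/20)
Q(-51) - w(n(-7, -6), 28) = (-72 - 51)/(50 - 51) - (4 + I*sqrt(10)/20) = -123/(-1) + (-4 - I*sqrt(10)/20) = -1*(-123) + (-4 - I*sqrt(10)/20) = 123 + (-4 - I*sqrt(10)/20) = 119 - I*sqrt(10)/20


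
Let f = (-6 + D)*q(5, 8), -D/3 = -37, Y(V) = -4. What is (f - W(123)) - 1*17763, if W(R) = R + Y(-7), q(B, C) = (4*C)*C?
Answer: 8998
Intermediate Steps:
D = 111 (D = -3*(-37) = 111)
q(B, C) = 4*C²
W(R) = -4 + R (W(R) = R - 4 = -4 + R)
f = 26880 (f = (-6 + 111)*(4*8²) = 105*(4*64) = 105*256 = 26880)
(f - W(123)) - 1*17763 = (26880 - (-4 + 123)) - 1*17763 = (26880 - 1*119) - 17763 = (26880 - 119) - 17763 = 26761 - 17763 = 8998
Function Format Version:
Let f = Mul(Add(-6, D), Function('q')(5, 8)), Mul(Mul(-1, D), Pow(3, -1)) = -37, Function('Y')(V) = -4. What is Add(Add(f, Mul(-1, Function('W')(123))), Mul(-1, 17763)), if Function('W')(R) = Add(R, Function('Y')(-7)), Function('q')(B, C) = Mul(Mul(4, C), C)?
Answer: 8998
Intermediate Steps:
D = 111 (D = Mul(-3, -37) = 111)
Function('q')(B, C) = Mul(4, Pow(C, 2))
Function('W')(R) = Add(-4, R) (Function('W')(R) = Add(R, -4) = Add(-4, R))
f = 26880 (f = Mul(Add(-6, 111), Mul(4, Pow(8, 2))) = Mul(105, Mul(4, 64)) = Mul(105, 256) = 26880)
Add(Add(f, Mul(-1, Function('W')(123))), Mul(-1, 17763)) = Add(Add(26880, Mul(-1, Add(-4, 123))), Mul(-1, 17763)) = Add(Add(26880, Mul(-1, 119)), -17763) = Add(Add(26880, -119), -17763) = Add(26761, -17763) = 8998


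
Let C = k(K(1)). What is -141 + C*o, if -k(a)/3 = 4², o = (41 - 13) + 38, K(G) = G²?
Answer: -3309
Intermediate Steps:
o = 66 (o = 28 + 38 = 66)
k(a) = -48 (k(a) = -3*4² = -3*16 = -48)
C = -48
-141 + C*o = -141 - 48*66 = -141 - 3168 = -3309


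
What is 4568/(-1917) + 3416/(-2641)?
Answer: -18612560/5062797 ≈ -3.6763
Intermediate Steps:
4568/(-1917) + 3416/(-2641) = 4568*(-1/1917) + 3416*(-1/2641) = -4568/1917 - 3416/2641 = -18612560/5062797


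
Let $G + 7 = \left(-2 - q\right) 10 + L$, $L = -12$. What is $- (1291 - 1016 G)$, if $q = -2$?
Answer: $-20595$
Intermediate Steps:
$G = -19$ ($G = -7 - \left(12 - \left(-2 - -2\right) 10\right) = -7 - \left(12 - \left(-2 + 2\right) 10\right) = -7 + \left(0 \cdot 10 - 12\right) = -7 + \left(0 - 12\right) = -7 - 12 = -19$)
$- (1291 - 1016 G) = - (1291 - -19304) = - (1291 + 19304) = \left(-1\right) 20595 = -20595$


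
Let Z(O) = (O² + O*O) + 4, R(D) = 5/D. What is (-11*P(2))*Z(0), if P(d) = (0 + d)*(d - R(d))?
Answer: 44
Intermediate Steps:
Z(O) = 4 + 2*O² (Z(O) = (O² + O²) + 4 = 2*O² + 4 = 4 + 2*O²)
P(d) = d*(d - 5/d) (P(d) = (0 + d)*(d - 5/d) = d*(d - 5/d))
(-11*P(2))*Z(0) = (-11*(-5 + 2²))*(4 + 2*0²) = (-11*(-5 + 4))*(4 + 2*0) = (-11*(-1))*(4 + 0) = 11*4 = 44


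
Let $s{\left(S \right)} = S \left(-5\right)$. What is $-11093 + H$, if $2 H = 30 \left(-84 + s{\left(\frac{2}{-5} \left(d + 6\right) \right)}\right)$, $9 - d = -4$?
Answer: $-11783$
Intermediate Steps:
$d = 13$ ($d = 9 - -4 = 9 + 4 = 13$)
$s{\left(S \right)} = - 5 S$
$H = -690$ ($H = \frac{30 \left(-84 - 5 \frac{2}{-5} \left(13 + 6\right)\right)}{2} = \frac{30 \left(-84 - 5 \cdot 2 \left(- \frac{1}{5}\right) 19\right)}{2} = \frac{30 \left(-84 - 5 \left(\left(- \frac{2}{5}\right) 19\right)\right)}{2} = \frac{30 \left(-84 - -38\right)}{2} = \frac{30 \left(-84 + 38\right)}{2} = \frac{30 \left(-46\right)}{2} = \frac{1}{2} \left(-1380\right) = -690$)
$-11093 + H = -11093 - 690 = -11783$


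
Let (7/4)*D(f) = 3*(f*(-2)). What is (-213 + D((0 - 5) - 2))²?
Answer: 35721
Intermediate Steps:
D(f) = -24*f/7 (D(f) = 4*(3*(f*(-2)))/7 = 4*(3*(-2*f))/7 = 4*(-6*f)/7 = -24*f/7)
(-213 + D((0 - 5) - 2))² = (-213 - 24*((0 - 5) - 2)/7)² = (-213 - 24*(-5 - 2)/7)² = (-213 - 24/7*(-7))² = (-213 + 24)² = (-189)² = 35721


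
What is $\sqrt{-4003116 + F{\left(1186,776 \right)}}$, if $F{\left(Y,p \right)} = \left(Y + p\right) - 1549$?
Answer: $i \sqrt{4002703} \approx 2000.7 i$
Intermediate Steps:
$F{\left(Y,p \right)} = -1549 + Y + p$
$\sqrt{-4003116 + F{\left(1186,776 \right)}} = \sqrt{-4003116 + \left(-1549 + 1186 + 776\right)} = \sqrt{-4003116 + 413} = \sqrt{-4002703} = i \sqrt{4002703}$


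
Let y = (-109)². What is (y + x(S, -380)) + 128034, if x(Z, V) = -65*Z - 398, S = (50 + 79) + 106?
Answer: 124242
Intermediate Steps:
S = 235 (S = 129 + 106 = 235)
x(Z, V) = -398 - 65*Z
y = 11881
(y + x(S, -380)) + 128034 = (11881 + (-398 - 65*235)) + 128034 = (11881 + (-398 - 15275)) + 128034 = (11881 - 15673) + 128034 = -3792 + 128034 = 124242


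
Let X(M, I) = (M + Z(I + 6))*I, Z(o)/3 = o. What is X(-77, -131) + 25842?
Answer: 85054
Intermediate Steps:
Z(o) = 3*o
X(M, I) = I*(18 + M + 3*I) (X(M, I) = (M + 3*(I + 6))*I = (M + 3*(6 + I))*I = (M + (18 + 3*I))*I = (18 + M + 3*I)*I = I*(18 + M + 3*I))
X(-77, -131) + 25842 = -131*(18 - 77 + 3*(-131)) + 25842 = -131*(18 - 77 - 393) + 25842 = -131*(-452) + 25842 = 59212 + 25842 = 85054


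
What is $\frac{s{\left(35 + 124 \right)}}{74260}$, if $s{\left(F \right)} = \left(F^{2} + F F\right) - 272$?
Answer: $\frac{107}{158} \approx 0.67722$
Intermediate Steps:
$s{\left(F \right)} = -272 + 2 F^{2}$ ($s{\left(F \right)} = \left(F^{2} + F^{2}\right) - 272 = 2 F^{2} - 272 = -272 + 2 F^{2}$)
$\frac{s{\left(35 + 124 \right)}}{74260} = \frac{-272 + 2 \left(35 + 124\right)^{2}}{74260} = \left(-272 + 2 \cdot 159^{2}\right) \frac{1}{74260} = \left(-272 + 2 \cdot 25281\right) \frac{1}{74260} = \left(-272 + 50562\right) \frac{1}{74260} = 50290 \cdot \frac{1}{74260} = \frac{107}{158}$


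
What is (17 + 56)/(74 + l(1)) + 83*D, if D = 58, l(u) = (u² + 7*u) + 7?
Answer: 428519/89 ≈ 4814.8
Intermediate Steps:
l(u) = 7 + u² + 7*u
(17 + 56)/(74 + l(1)) + 83*D = (17 + 56)/(74 + (7 + 1² + 7*1)) + 83*58 = 73/(74 + (7 + 1 + 7)) + 4814 = 73/(74 + 15) + 4814 = 73/89 + 4814 = 428519/89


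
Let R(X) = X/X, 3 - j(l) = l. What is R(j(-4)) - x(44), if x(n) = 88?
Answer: -87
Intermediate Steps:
j(l) = 3 - l
R(X) = 1
R(j(-4)) - x(44) = 1 - 1*88 = 1 - 88 = -87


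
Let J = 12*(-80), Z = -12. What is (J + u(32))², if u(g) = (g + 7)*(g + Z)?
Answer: 32400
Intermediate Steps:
u(g) = (-12 + g)*(7 + g) (u(g) = (g + 7)*(g - 12) = (7 + g)*(-12 + g) = (-12 + g)*(7 + g))
J = -960
(J + u(32))² = (-960 + (-84 + 32² - 5*32))² = (-960 + (-84 + 1024 - 160))² = (-960 + 780)² = (-180)² = 32400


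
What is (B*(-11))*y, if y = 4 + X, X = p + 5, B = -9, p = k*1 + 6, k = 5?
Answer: 1980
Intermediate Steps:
p = 11 (p = 5*1 + 6 = 5 + 6 = 11)
X = 16 (X = 11 + 5 = 16)
y = 20 (y = 4 + 16 = 20)
(B*(-11))*y = -9*(-11)*20 = 99*20 = 1980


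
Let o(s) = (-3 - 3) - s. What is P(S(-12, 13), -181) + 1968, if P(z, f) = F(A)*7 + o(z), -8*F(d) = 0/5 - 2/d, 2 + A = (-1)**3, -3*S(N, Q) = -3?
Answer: 23525/12 ≈ 1960.4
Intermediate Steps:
S(N, Q) = 1 (S(N, Q) = -1/3*(-3) = 1)
A = -3 (A = -2 + (-1)**3 = -2 - 1 = -3)
o(s) = -6 - s
F(d) = 1/(4*d) (F(d) = -(0/5 - 2/d)/8 = -(0*(1/5) - 2/d)/8 = -(0 - 2/d)/8 = -(-1)/(4*d) = 1/(4*d))
P(z, f) = -79/12 - z (P(z, f) = ((1/4)/(-3))*7 + (-6 - z) = ((1/4)*(-1/3))*7 + (-6 - z) = -1/12*7 + (-6 - z) = -7/12 + (-6 - z) = -79/12 - z)
P(S(-12, 13), -181) + 1968 = (-79/12 - 1*1) + 1968 = (-79/12 - 1) + 1968 = -91/12 + 1968 = 23525/12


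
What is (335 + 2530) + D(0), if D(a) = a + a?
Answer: 2865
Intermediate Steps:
D(a) = 2*a
(335 + 2530) + D(0) = (335 + 2530) + 2*0 = 2865 + 0 = 2865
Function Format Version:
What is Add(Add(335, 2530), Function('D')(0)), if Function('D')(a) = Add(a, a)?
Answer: 2865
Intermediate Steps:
Function('D')(a) = Mul(2, a)
Add(Add(335, 2530), Function('D')(0)) = Add(Add(335, 2530), Mul(2, 0)) = Add(2865, 0) = 2865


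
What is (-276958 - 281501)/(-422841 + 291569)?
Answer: 558459/131272 ≈ 4.2542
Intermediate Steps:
(-276958 - 281501)/(-422841 + 291569) = -558459/(-131272) = -558459*(-1/131272) = 558459/131272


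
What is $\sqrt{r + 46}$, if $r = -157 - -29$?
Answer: $i \sqrt{82} \approx 9.0554 i$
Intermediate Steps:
$r = -128$ ($r = -157 + 29 = -128$)
$\sqrt{r + 46} = \sqrt{-128 + 46} = \sqrt{-82} = i \sqrt{82}$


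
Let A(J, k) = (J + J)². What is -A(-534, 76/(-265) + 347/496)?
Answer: -1140624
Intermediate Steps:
A(J, k) = 4*J² (A(J, k) = (2*J)² = 4*J²)
-A(-534, 76/(-265) + 347/496) = -4*(-534)² = -4*285156 = -1*1140624 = -1140624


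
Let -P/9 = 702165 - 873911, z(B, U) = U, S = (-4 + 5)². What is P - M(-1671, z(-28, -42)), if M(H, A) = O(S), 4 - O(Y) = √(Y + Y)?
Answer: 1545710 + √2 ≈ 1.5457e+6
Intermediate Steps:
S = 1 (S = 1² = 1)
O(Y) = 4 - √2*√Y (O(Y) = 4 - √(Y + Y) = 4 - √(2*Y) = 4 - √2*√Y)
M(H, A) = 4 - √2 (M(H, A) = 4 - √2*√1 = 4 - 1*√2*1 = 4 - √2)
P = 1545714 (P = -9*(702165 - 873911) = -9*(-171746) = 1545714)
P - M(-1671, z(-28, -42)) = 1545714 - (4 - √2) = 1545714 + (-4 + √2) = 1545710 + √2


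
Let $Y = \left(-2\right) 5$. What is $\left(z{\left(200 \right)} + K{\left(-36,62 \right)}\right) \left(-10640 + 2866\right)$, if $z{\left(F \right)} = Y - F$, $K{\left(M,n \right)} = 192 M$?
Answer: $55366428$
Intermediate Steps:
$Y = -10$
$z{\left(F \right)} = -10 - F$
$\left(z{\left(200 \right)} + K{\left(-36,62 \right)}\right) \left(-10640 + 2866\right) = \left(\left(-10 - 200\right) + 192 \left(-36\right)\right) \left(-10640 + 2866\right) = \left(\left(-10 - 200\right) - 6912\right) \left(-7774\right) = \left(-210 - 6912\right) \left(-7774\right) = \left(-7122\right) \left(-7774\right) = 55366428$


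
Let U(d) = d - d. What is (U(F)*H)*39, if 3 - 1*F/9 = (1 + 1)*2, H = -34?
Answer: 0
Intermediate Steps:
F = -9 (F = 27 - 9*(1 + 1)*2 = 27 - 18*2 = 27 - 9*4 = 27 - 36 = -9)
U(d) = 0
(U(F)*H)*39 = (0*(-34))*39 = 0*39 = 0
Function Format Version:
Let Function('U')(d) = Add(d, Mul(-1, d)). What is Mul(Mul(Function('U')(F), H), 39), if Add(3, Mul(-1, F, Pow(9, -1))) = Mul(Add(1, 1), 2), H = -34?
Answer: 0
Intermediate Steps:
F = -9 (F = Add(27, Mul(-9, Mul(Add(1, 1), 2))) = Add(27, Mul(-9, Mul(2, 2))) = Add(27, Mul(-9, 4)) = Add(27, -36) = -9)
Function('U')(d) = 0
Mul(Mul(Function('U')(F), H), 39) = Mul(Mul(0, -34), 39) = Mul(0, 39) = 0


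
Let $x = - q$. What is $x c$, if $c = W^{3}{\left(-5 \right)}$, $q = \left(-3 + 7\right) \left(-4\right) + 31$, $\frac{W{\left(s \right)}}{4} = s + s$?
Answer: $960000$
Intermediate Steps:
$W{\left(s \right)} = 8 s$ ($W{\left(s \right)} = 4 \left(s + s\right) = 4 \cdot 2 s = 8 s$)
$q = 15$ ($q = 4 \left(-4\right) + 31 = -16 + 31 = 15$)
$x = -15$ ($x = \left(-1\right) 15 = -15$)
$c = -64000$ ($c = \left(8 \left(-5\right)\right)^{3} = \left(-40\right)^{3} = -64000$)
$x c = \left(-15\right) \left(-64000\right) = 960000$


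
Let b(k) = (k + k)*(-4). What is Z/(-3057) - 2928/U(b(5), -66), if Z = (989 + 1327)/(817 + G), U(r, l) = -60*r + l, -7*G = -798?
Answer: -463260540/369040021 ≈ -1.2553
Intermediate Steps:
G = 114 (G = -⅐*(-798) = 114)
b(k) = -8*k (b(k) = (2*k)*(-4) = -8*k)
U(r, l) = l - 60*r
Z = 2316/931 (Z = (989 + 1327)/(817 + 114) = 2316/931 ≈ 2.4876)
Z/(-3057) - 2928/U(b(5), -66) = (2316/931)/(-3057) - 2928/(-66 - (-480)*5) = (2316/931)*(-1/3057) - 2928/(-66 - 60*(-40)) = -772/948689 - 2928/(-66 + 2400) = -772/948689 - 2928/2334 = -772/948689 - 2928*1/2334 = -772/948689 - 488/389 = -463260540/369040021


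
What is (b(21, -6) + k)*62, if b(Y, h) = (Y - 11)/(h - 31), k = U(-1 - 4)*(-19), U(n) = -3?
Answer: 130138/37 ≈ 3517.2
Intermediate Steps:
k = 57 (k = -3*(-19) = 57)
b(Y, h) = (-11 + Y)/(-31 + h)
(b(21, -6) + k)*62 = ((-11 + 21)/(-31 - 6) + 57)*62 = (10/(-37) + 57)*62 = (-1/37*10 + 57)*62 = (-10/37 + 57)*62 = (2099/37)*62 = 130138/37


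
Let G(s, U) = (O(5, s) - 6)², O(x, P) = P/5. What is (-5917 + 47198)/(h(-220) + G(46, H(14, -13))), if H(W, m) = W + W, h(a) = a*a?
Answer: 1032025/1210256 ≈ 0.85273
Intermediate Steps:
O(x, P) = P/5 (O(x, P) = P*(⅕) = P/5)
h(a) = a²
H(W, m) = 2*W
G(s, U) = (-6 + s/5)² (G(s, U) = (s/5 - 6)² = (-6 + s/5)²)
(-5917 + 47198)/(h(-220) + G(46, H(14, -13))) = (-5917 + 47198)/((-220)² + (-30 + 46)²/25) = 41281/(48400 + (1/25)*16²) = 41281/(48400 + (1/25)*256) = 41281/(48400 + 256/25) = 41281/(1210256/25) = 41281*(25/1210256) = 1032025/1210256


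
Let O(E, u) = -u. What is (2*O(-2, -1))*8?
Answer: 16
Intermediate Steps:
(2*O(-2, -1))*8 = (2*(-1*(-1)))*8 = (2*1)*8 = 2*8 = 16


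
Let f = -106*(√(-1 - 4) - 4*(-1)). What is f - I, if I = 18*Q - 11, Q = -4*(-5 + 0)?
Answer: -773 - 106*I*√5 ≈ -773.0 - 237.02*I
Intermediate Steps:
Q = 20 (Q = -4*(-5) = 20)
f = -424 - 106*I*√5 (f = -106*(√(-5) + 4) = -106*(I*√5 + 4) = -106*(4 + I*√5) = -424 - 106*I*√5 ≈ -424.0 - 237.02*I)
I = 349 (I = 18*20 - 11 = 360 - 11 = 349)
f - I = (-424 - 106*I*√5) - 1*349 = (-424 - 106*I*√5) - 349 = -773 - 106*I*√5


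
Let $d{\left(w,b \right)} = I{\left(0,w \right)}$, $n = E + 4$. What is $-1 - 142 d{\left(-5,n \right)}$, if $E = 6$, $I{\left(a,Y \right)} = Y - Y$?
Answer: $-1$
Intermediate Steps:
$I{\left(a,Y \right)} = 0$
$n = 10$ ($n = 6 + 4 = 10$)
$d{\left(w,b \right)} = 0$
$-1 - 142 d{\left(-5,n \right)} = -1 - 0 = -1 + 0 = -1$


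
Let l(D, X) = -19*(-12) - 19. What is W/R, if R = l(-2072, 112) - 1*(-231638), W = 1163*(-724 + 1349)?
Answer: 726875/231847 ≈ 3.1352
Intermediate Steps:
l(D, X) = 209 (l(D, X) = 228 - 19 = 209)
W = 726875 (W = 1163*625 = 726875)
R = 231847 (R = 209 - 1*(-231638) = 209 + 231638 = 231847)
W/R = 726875/231847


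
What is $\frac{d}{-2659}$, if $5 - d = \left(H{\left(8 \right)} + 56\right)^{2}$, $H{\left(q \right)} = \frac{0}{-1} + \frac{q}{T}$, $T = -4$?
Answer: $\frac{2911}{2659} \approx 1.0948$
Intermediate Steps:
$H{\left(q \right)} = - \frac{q}{4}$ ($H{\left(q \right)} = \frac{0}{-1} + \frac{q}{-4} = 0 \left(-1\right) + q \left(- \frac{1}{4}\right) = 0 - \frac{q}{4} = - \frac{q}{4}$)
$d = -2911$ ($d = 5 - \left(\left(- \frac{1}{4}\right) 8 + 56\right)^{2} = 5 - \left(-2 + 56\right)^{2} = 5 - 54^{2} = 5 - 2916 = -2911$)
$\frac{d}{-2659} = - \frac{2911}{-2659} = \left(-2911\right) \left(- \frac{1}{2659}\right) = \frac{2911}{2659}$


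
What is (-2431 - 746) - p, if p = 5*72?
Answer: -3537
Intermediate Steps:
p = 360
(-2431 - 746) - p = (-2431 - 746) - 1*360 = -3177 - 360 = -3537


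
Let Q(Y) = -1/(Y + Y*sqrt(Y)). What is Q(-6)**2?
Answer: 1/(36*(1 + I*sqrt(6))**2) ≈ -0.0028345 - 0.0027772*I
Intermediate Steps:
Q(Y) = -1/(Y + Y**(3/2))
Q(-6)**2 = (-1/(-6 + (-6)**(3/2)))**2 = (-1/(-6 - 6*I*sqrt(6)))**2 = (-6 - 6*I*sqrt(6))**(-2)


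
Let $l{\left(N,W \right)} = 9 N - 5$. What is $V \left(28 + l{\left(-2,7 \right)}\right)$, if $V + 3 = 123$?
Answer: $600$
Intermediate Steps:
$V = 120$ ($V = -3 + 123 = 120$)
$l{\left(N,W \right)} = -5 + 9 N$
$V \left(28 + l{\left(-2,7 \right)}\right) = 120 \left(28 + \left(-5 + 9 \left(-2\right)\right)\right) = 120 \left(28 - 23\right) = 120 \cdot 5 = 600$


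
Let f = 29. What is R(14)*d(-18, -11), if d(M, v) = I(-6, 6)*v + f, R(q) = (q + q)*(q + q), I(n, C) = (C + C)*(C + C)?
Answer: -1219120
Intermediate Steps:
I(n, C) = 4*C² (I(n, C) = (2*C)*(2*C) = 4*C²)
R(q) = 4*q² (R(q) = (2*q)*(2*q) = 4*q²)
d(M, v) = 29 + 144*v (d(M, v) = (4*6²)*v + 29 = (4*36)*v + 29 = 144*v + 29 = 29 + 144*v)
R(14)*d(-18, -11) = (4*14²)*(29 + 144*(-11)) = (4*196)*(29 - 1584) = 784*(-1555) = -1219120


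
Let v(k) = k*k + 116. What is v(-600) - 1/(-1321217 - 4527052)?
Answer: 2106055239205/5848269 ≈ 3.6012e+5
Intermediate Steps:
v(k) = 116 + k² (v(k) = k² + 116 = 116 + k²)
v(-600) - 1/(-1321217 - 4527052) = (116 + (-600)²) - 1/(-1321217 - 4527052) = (116 + 360000) - 1/(-5848269) = 360116 - 1*(-1/5848269) = 360116 + 1/5848269 = 2106055239205/5848269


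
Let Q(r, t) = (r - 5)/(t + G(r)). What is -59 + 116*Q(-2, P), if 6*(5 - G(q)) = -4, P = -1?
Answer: -233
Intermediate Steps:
G(q) = 17/3 (G(q) = 5 - 1/6*(-4) = 5 + 2/3 = 17/3)
Q(r, t) = (-5 + r)/(17/3 + t) (Q(r, t) = (r - 5)/(t + 17/3) = (-5 + r)/(17/3 + t))
-59 + 116*Q(-2, P) = -59 + 116*(3*(-5 - 2)/(17 + 3*(-1))) = -59 + 116*(3*(-7)/(17 - 3)) = -59 + 116*(3*(-7)/14) = -59 + 116*(3*(1/14)*(-7)) = -59 + 116*(-3/2) = -59 - 174 = -233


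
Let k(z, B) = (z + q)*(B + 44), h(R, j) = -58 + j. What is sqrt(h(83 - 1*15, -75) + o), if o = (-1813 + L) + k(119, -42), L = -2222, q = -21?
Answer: 2*I*sqrt(993) ≈ 63.024*I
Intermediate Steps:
k(z, B) = (-21 + z)*(44 + B) (k(z, B) = (z - 21)*(B + 44) = (-21 + z)*(44 + B))
o = -3839 (o = (-1813 - 2222) + (-924 - 21*(-42) + 44*119 - 42*119) = -4035 + (-924 + 882 + 5236 - 4998) = -4035 + 196 = -3839)
sqrt(h(83 - 1*15, -75) + o) = sqrt((-58 - 75) - 3839) = sqrt(-133 - 3839) = sqrt(-3972) = 2*I*sqrt(993)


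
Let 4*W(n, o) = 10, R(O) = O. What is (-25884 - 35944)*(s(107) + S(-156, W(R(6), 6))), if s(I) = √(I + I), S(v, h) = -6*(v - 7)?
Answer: -60467784 - 61828*√214 ≈ -6.1372e+7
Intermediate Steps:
W(n, o) = 5/2 (W(n, o) = (¼)*10 = 5/2)
S(v, h) = 42 - 6*v (S(v, h) = -6*(-7 + v) = 42 - 6*v)
s(I) = √2*√I (s(I) = √(2*I) = √2*√I)
(-25884 - 35944)*(s(107) + S(-156, W(R(6), 6))) = (-25884 - 35944)*(√2*√107 + (42 - 6*(-156))) = -61828*(√214 + (42 + 936)) = -61828*(√214 + 978) = -61828*(978 + √214) = -60467784 - 61828*√214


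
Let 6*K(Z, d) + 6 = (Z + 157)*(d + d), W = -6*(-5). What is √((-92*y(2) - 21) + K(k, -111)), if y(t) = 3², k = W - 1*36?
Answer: I*√6437 ≈ 80.231*I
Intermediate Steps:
W = 30
k = -6 (k = 30 - 1*36 = 30 - 36 = -6)
y(t) = 9
K(Z, d) = -1 + d*(157 + Z)/3 (K(Z, d) = -1 + ((Z + 157)*(d + d))/6 = -1 + ((157 + Z)*(2*d))/6 = -1 + (2*d*(157 + Z))/6 = -1 + d*(157 + Z)/3)
√((-92*y(2) - 21) + K(k, -111)) = √((-92*9 - 21) + (-1 + (157/3)*(-111) + (⅓)*(-6)*(-111))) = √((-828 - 21) + (-1 - 5809 + 222)) = √(-849 - 5588) = √(-6437) = I*√6437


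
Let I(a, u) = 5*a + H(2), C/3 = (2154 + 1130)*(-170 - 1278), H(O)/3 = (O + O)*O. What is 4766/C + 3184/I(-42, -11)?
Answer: -3785238545/221118288 ≈ -17.119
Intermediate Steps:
H(O) = 6*O**2 (H(O) = 3*((O + O)*O) = 3*((2*O)*O) = 3*(2*O**2) = 6*O**2)
C = -14265696 (C = 3*((2154 + 1130)*(-170 - 1278)) = 3*(3284*(-1448)) = 3*(-4755232) = -14265696)
I(a, u) = 24 + 5*a (I(a, u) = 5*a + 6*2**2 = 5*a + 6*4 = 5*a + 24 = 24 + 5*a)
4766/C + 3184/I(-42, -11) = 4766/(-14265696) + 3184/(24 + 5*(-42)) = 4766*(-1/14265696) + 3184/(24 - 210) = -2383/7132848 + 3184/(-186) = -2383/7132848 + 3184*(-1/186) = -2383/7132848 - 1592/93 = -3785238545/221118288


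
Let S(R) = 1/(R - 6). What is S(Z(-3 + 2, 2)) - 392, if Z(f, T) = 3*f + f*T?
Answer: -4313/11 ≈ -392.09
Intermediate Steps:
Z(f, T) = 3*f + T*f
S(R) = 1/(-6 + R)
S(Z(-3 + 2, 2)) - 392 = 1/(-6 + (-3 + 2)*(3 + 2)) - 392 = 1/(-6 - 1*5) - 392 = 1/(-6 - 5) - 392 = 1/(-11) - 392 = -1/11 - 392 = -4313/11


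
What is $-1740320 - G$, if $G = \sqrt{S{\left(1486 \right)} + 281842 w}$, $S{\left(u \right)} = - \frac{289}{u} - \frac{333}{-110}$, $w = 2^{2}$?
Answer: $-1740320 - \frac{3 \sqrt{209183435681770}}{40865} \approx -1.7414 \cdot 10^{6}$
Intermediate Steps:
$w = 4$
$S{\left(u \right)} = \frac{333}{110} - \frac{289}{u}$ ($S{\left(u \right)} = - \frac{289}{u} - - \frac{333}{110} = - \frac{289}{u} + \frac{333}{110} = \frac{333}{110} - \frac{289}{u}$)
$G = \frac{3 \sqrt{209183435681770}}{40865}$ ($G = \sqrt{\left(\frac{333}{110} - \frac{289}{1486}\right) + 281842 \cdot 4} = \sqrt{\left(\frac{333}{110} - \frac{289}{1486}\right) + 1127368} = \sqrt{\frac{115762}{40865} + 1127368} = \sqrt{\frac{46070009082}{40865}} = \frac{3 \sqrt{209183435681770}}{40865} \approx 1061.8$)
$-1740320 - G = -1740320 - \frac{3 \sqrt{209183435681770}}{40865}$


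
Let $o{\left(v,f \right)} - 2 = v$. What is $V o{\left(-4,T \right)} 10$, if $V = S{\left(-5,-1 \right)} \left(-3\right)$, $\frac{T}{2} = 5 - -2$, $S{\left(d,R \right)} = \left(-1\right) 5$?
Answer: $-300$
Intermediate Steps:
$S{\left(d,R \right)} = -5$
$T = 14$ ($T = 2 \left(5 - -2\right) = 2 \left(5 + 2\right) = 2 \cdot 7 = 14$)
$o{\left(v,f \right)} = 2 + v$
$V = 15$ ($V = \left(-5\right) \left(-3\right) = 15$)
$V o{\left(-4,T \right)} 10 = 15 \left(2 - 4\right) 10 = 15 \left(-2\right) 10 = \left(-30\right) 10 = -300$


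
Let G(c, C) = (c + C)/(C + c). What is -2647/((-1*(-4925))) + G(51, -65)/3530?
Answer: -1867797/3477050 ≈ -0.53718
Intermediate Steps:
G(c, C) = 1 (G(c, C) = (C + c)/(C + c) = 1)
-2647/((-1*(-4925))) + G(51, -65)/3530 = -2647/((-1*(-4925))) + 1/3530 = -2647/4925 + 1*(1/3530) = -2647*1/4925 + 1/3530 = -2647/4925 + 1/3530 = -1867797/3477050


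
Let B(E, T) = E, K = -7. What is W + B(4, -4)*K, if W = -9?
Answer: -37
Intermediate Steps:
W + B(4, -4)*K = -9 + 4*(-7) = -9 - 28 = -37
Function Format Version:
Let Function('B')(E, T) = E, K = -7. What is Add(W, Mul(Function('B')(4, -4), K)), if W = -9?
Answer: -37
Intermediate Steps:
Add(W, Mul(Function('B')(4, -4), K)) = Add(-9, Mul(4, -7)) = Add(-9, -28) = -37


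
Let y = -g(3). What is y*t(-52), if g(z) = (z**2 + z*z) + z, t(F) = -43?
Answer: 903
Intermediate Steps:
g(z) = z + 2*z**2 (g(z) = (z**2 + z**2) + z = 2*z**2 + z = z + 2*z**2)
y = -21 (y = -3*(1 + 2*3) = -3*(1 + 6) = -3*7 = -1*21 = -21)
y*t(-52) = -21*(-43) = 903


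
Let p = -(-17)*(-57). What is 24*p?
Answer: -23256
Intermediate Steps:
p = -969 (p = -1*969 = -969)
24*p = 24*(-969) = -23256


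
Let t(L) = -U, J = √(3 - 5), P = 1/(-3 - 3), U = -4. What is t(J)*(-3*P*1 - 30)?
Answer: -118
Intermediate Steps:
P = -⅙ (P = 1/(-6) = -⅙ ≈ -0.16667)
J = I*√2 (J = √(-2) = I*√2 ≈ 1.4142*I)
t(L) = 4 (t(L) = -1*(-4) = 4)
t(J)*(-3*P*1 - 30) = 4*(-3*(-⅙)*1 - 30) = 4*((½)*1 - 30) = 4*(½ - 30) = 4*(-59/2) = -118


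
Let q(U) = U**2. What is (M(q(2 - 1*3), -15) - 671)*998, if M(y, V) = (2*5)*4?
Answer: -629738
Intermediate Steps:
M(y, V) = 40 (M(y, V) = 10*4 = 40)
(M(q(2 - 1*3), -15) - 671)*998 = (40 - 671)*998 = -631*998 = -629738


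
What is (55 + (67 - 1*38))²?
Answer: 7056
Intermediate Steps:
(55 + (67 - 1*38))² = (55 + (67 - 38))² = (55 + 29)² = 84² = 7056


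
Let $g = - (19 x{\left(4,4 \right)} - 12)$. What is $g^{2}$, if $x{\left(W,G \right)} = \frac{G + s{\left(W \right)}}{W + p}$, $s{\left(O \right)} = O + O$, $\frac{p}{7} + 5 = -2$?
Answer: $\frac{65536}{225} \approx 291.27$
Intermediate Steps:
$p = -49$ ($p = -35 + 7 \left(-2\right) = -35 - 14 = -49$)
$s{\left(O \right)} = 2 O$
$x{\left(W,G \right)} = \frac{G + 2 W}{-49 + W}$ ($x{\left(W,G \right)} = \frac{G + 2 W}{W - 49} = \frac{G + 2 W}{-49 + W}$)
$g = \frac{256}{15}$ ($g = - (19 \frac{4 + 2 \cdot 4}{-49 + 4} - 12) = - (19 \frac{4 + 8}{-45} - 12) = - (19 \left(\left(- \frac{1}{45}\right) 12\right) - 12) = - (19 \left(- \frac{4}{15}\right) - 12) = - (- \frac{76}{15} - 12) = \left(-1\right) \left(- \frac{256}{15}\right) = \frac{256}{15} \approx 17.067$)
$g^{2} = \left(\frac{256}{15}\right)^{2} = \frac{65536}{225}$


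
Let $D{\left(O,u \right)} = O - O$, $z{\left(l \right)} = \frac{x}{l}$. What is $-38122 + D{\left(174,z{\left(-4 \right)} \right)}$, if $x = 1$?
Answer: $-38122$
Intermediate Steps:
$z{\left(l \right)} = \frac{1}{l}$ ($z{\left(l \right)} = 1 \frac{1}{l} = \frac{1}{l}$)
$D{\left(O,u \right)} = 0$
$-38122 + D{\left(174,z{\left(-4 \right)} \right)} = -38122 + 0 = -38122$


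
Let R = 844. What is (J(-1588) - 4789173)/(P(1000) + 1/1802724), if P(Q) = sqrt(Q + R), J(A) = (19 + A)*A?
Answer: 243643556772/352509216729679 - 878444174476493856*sqrt(461)/352509216729679 ≈ -53505.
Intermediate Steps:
J(A) = A*(19 + A)
P(Q) = sqrt(844 + Q) (P(Q) = sqrt(Q + 844) = sqrt(844 + Q))
(J(-1588) - 4789173)/(P(1000) + 1/1802724) = (-1588*(19 - 1588) - 4789173)/(sqrt(844 + 1000) + 1/1802724) = (-1588*(-1569) - 4789173)/(sqrt(1844) + 1/1802724) = (2491572 - 4789173)/(2*sqrt(461) + 1/1802724) = -2297601/(1/1802724 + 2*sqrt(461))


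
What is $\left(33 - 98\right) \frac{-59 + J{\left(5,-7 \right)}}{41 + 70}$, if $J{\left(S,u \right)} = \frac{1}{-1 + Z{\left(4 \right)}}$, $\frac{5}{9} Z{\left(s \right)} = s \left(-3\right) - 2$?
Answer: $\frac{167570}{4847} \approx 34.572$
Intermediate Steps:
$Z{\left(s \right)} = - \frac{18}{5} - \frac{27 s}{5}$ ($Z{\left(s \right)} = \frac{9 \left(s \left(-3\right) - 2\right)}{5} = \frac{9 \left(- 3 s - 2\right)}{5} = \frac{9 \left(-2 - 3 s\right)}{5} = - \frac{18}{5} - \frac{27 s}{5}$)
$J{\left(S,u \right)} = - \frac{5}{131}$ ($J{\left(S,u \right)} = \frac{1}{-1 - \frac{126}{5}} = \frac{1}{- \frac{131}{5}} = - \frac{5}{131}$)
$\left(33 - 98\right) \frac{-59 + J{\left(5,-7 \right)}}{41 + 70} = \left(33 - 98\right) \frac{-59 - \frac{5}{131}}{41 + 70} = - 65 \left(- \frac{7734}{131 \cdot 111}\right) = - 65 \left(\left(- \frac{7734}{131}\right) \frac{1}{111}\right) = \left(-65\right) \left(- \frac{2578}{4847}\right) = \frac{167570}{4847}$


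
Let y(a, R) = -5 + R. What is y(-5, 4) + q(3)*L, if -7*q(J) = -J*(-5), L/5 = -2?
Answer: 143/7 ≈ 20.429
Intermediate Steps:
L = -10 (L = 5*(-2) = -10)
q(J) = -5*J/7 (q(J) = -(-J)*(-5)/7 = -5*J/7)
y(-5, 4) + q(3)*L = (-5 + 4) - 5/7*3*(-10) = -1 - 15/7*(-10) = -1 + 150/7 = 143/7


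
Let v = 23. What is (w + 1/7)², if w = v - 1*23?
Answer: 1/49 ≈ 0.020408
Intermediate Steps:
w = 0 (w = 23 - 1*23 = 23 - 23 = 0)
(w + 1/7)² = (0 + 1/7)² = (0 + 1*(⅐))² = (0 + ⅐)² = (⅐)² = 1/49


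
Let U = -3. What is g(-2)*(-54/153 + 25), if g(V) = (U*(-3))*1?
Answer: 3771/17 ≈ 221.82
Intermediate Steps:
g(V) = 9 (g(V) = -3*(-3)*1 = 9*1 = 9)
g(-2)*(-54/153 + 25) = 9*(-54/153 + 25) = 9*(-54*1/153 + 25) = 9*(-6/17 + 25) = 9*(419/17) = 3771/17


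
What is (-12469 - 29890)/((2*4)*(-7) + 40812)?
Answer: -42359/40756 ≈ -1.0393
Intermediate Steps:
(-12469 - 29890)/((2*4)*(-7) + 40812) = -42359/(8*(-7) + 40812) = -42359/(-56 + 40812) = -42359/40756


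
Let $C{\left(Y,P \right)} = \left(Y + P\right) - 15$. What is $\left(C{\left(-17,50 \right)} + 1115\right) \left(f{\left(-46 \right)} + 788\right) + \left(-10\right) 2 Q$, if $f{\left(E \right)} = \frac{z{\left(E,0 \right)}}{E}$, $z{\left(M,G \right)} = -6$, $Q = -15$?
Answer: $\frac{20544791}{23} \approx 8.9325 \cdot 10^{5}$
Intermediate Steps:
$f{\left(E \right)} = - \frac{6}{E}$
$C{\left(Y,P \right)} = -15 + P + Y$ ($C{\left(Y,P \right)} = \left(P + Y\right) - 15 = -15 + P + Y$)
$\left(C{\left(-17,50 \right)} + 1115\right) \left(f{\left(-46 \right)} + 788\right) + \left(-10\right) 2 Q = \left(\left(-15 + 50 - 17\right) + 1115\right) \left(- \frac{6}{-46} + 788\right) + \left(-10\right) 2 \left(-15\right) = \left(18 + 1115\right) \left(\left(-6\right) \left(- \frac{1}{46}\right) + 788\right) - -300 = 1133 \left(\frac{3}{23} + 788\right) + 300 = 1133 \cdot \frac{18127}{23} + 300 = \frac{20537891}{23} + 300 = \frac{20544791}{23}$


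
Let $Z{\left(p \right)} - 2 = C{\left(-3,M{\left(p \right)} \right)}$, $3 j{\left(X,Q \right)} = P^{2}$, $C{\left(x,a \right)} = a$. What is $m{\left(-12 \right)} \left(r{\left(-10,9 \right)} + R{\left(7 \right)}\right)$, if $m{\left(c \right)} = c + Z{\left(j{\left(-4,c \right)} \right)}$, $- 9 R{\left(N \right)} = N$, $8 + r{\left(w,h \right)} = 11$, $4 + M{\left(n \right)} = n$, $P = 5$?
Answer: $- \frac{340}{27} \approx -12.593$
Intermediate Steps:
$M{\left(n \right)} = -4 + n$
$r{\left(w,h \right)} = 3$ ($r{\left(w,h \right)} = -8 + 11 = 3$)
$R{\left(N \right)} = - \frac{N}{9}$
$j{\left(X,Q \right)} = \frac{25}{3}$ ($j{\left(X,Q \right)} = \frac{5^{2}}{3} = \frac{1}{3} \cdot 25 = \frac{25}{3}$)
$Z{\left(p \right)} = -2 + p$ ($Z{\left(p \right)} = 2 + \left(-4 + p\right) = -2 + p$)
$m{\left(c \right)} = \frac{19}{3} + c$ ($m{\left(c \right)} = c + \left(-2 + \frac{25}{3}\right) = c + \frac{19}{3} = \frac{19}{3} + c$)
$m{\left(-12 \right)} \left(r{\left(-10,9 \right)} + R{\left(7 \right)}\right) = \left(\frac{19}{3} - 12\right) \left(3 - \frac{7}{9}\right) = - \frac{17 \left(3 - \frac{7}{9}\right)}{3} = \left(- \frac{17}{3}\right) \frac{20}{9} = - \frac{340}{27}$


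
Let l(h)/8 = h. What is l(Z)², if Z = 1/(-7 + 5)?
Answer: 16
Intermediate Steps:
Z = -½ (Z = 1/(-2) = -½ ≈ -0.50000)
l(h) = 8*h
l(Z)² = (8*(-½))² = (-4)² = 16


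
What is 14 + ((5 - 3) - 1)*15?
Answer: 29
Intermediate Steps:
14 + ((5 - 3) - 1)*15 = 14 + (2 - 1)*15 = 14 + 1*15 = 14 + 15 = 29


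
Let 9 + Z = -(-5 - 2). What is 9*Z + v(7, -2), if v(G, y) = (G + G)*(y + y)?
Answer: -74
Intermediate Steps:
Z = -2 (Z = -9 - (-5 - 2) = -9 - 1*(-7) = -9 + 7 = -2)
v(G, y) = 4*G*y (v(G, y) = (2*G)*(2*y) = 4*G*y)
9*Z + v(7, -2) = 9*(-2) + 4*7*(-2) = -18 - 56 = -74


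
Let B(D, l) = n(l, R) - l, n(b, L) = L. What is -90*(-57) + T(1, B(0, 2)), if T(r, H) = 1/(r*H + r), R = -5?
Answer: 30779/6 ≈ 5129.8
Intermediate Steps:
B(D, l) = -5 - l
T(r, H) = 1/(r + H*r) (T(r, H) = 1/(H*r + r) = 1/(r + H*r))
-90*(-57) + T(1, B(0, 2)) = -90*(-57) + 1/(1*(1 + (-5 - 1*2))) = 5130 + 1/(1 + (-5 - 2)) = 5130 + 1/(1 - 7) = 5130 + 1/(-6) = 5130 + 1*(-⅙) = 5130 - ⅙ = 30779/6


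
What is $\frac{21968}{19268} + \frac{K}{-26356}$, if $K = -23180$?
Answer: $\frac{64101303}{31739213} \approx 2.0196$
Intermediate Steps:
$\frac{21968}{19268} + \frac{K}{-26356} = \frac{21968}{19268} - \frac{23180}{-26356} = 21968 \cdot \frac{1}{19268} - - \frac{5795}{6589} = \frac{5492}{4817} + \frac{5795}{6589} = \frac{64101303}{31739213}$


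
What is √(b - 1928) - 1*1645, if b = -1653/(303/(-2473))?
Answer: -1645 + √117957395/101 ≈ -1537.5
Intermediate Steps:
b = 1362623/101 (b = -1653/(303*(-1/2473)) = -1653/(-303/2473) = -1653*(-2473/303) = 1362623/101 ≈ 13491.)
√(b - 1928) - 1*1645 = √(1362623/101 - 1928) - 1*1645 = √(1167895/101) - 1645 = √117957395/101 - 1645 = -1645 + √117957395/101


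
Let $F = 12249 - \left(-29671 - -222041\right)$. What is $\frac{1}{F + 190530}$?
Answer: $\frac{1}{10409} \approx 9.6071 \cdot 10^{-5}$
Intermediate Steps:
$F = -180121$ ($F = 12249 - \left(-29671 + 222041\right) = 12249 - 192370 = -180121$)
$\frac{1}{F + 190530} = \frac{1}{-180121 + 190530} = \frac{1}{10409}$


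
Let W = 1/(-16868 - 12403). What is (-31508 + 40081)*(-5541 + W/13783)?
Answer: -19164711669992222/403442193 ≈ -4.7503e+7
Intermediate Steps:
W = -1/29271 (W = 1/(-29271) = -1/29271 ≈ -3.4164e-5)
(-31508 + 40081)*(-5541 + W/13783) = (-31508 + 40081)*(-5541 - 1/29271/13783) = 8573*(-5541 - 1/29271*1/13783) = 8573*(-5541 - 1/403442193) = 8573*(-2235473191414/403442193) = -19164711669992222/403442193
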